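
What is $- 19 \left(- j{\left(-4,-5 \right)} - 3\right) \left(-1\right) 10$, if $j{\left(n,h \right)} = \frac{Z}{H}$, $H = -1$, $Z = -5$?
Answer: $-1520$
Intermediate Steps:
$j{\left(n,h \right)} = 5$ ($j{\left(n,h \right)} = - \frac{5}{-1} = \left(-5\right) \left(-1\right) = 5$)
$- 19 \left(- j{\left(-4,-5 \right)} - 3\right) \left(-1\right) 10 = - 19 \left(\left(-1\right) 5 - 3\right) \left(-1\right) 10 = - 19 \left(-5 - 3\right) \left(-1\right) 10 = - 19 \left(\left(-8\right) \left(-1\right)\right) 10 = \left(-19\right) 8 \cdot 10 = \left(-152\right) 10 = -1520$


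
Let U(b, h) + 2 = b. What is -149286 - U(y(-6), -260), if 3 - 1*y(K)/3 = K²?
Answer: -149185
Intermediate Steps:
y(K) = 9 - 3*K²
U(b, h) = -2 + b
-149286 - U(y(-6), -260) = -149286 - (-2 + (9 - 3*(-6)²)) = -149286 - (-2 + (9 - 3*36)) = -149286 - (-2 + (9 - 108)) = -149286 - (-2 - 99) = -149286 - 1*(-101) = -149286 + 101 = -149185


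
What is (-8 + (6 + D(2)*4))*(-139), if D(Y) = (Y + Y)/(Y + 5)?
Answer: -278/7 ≈ -39.714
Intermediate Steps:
D(Y) = 2*Y/(5 + Y) (D(Y) = (2*Y)/(5 + Y) = 2*Y/(5 + Y))
(-8 + (6 + D(2)*4))*(-139) = (-8 + (6 + (2*2/(5 + 2))*4))*(-139) = (-8 + (6 + (2*2/7)*4))*(-139) = (-8 + (6 + (2*2*(⅐))*4))*(-139) = (-8 + (6 + (4/7)*4))*(-139) = (-8 + (6 + 16/7))*(-139) = (-8 + 58/7)*(-139) = (2/7)*(-139) = -278/7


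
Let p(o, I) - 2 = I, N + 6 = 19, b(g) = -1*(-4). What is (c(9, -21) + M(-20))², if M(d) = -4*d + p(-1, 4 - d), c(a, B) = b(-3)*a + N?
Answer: 24025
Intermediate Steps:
b(g) = 4
N = 13 (N = -6 + 19 = 13)
p(o, I) = 2 + I
c(a, B) = 13 + 4*a (c(a, B) = 4*a + 13 = 13 + 4*a)
M(d) = 6 - 5*d (M(d) = -4*d + (2 + (4 - d)) = -4*d + (6 - d) = 6 - 5*d)
(c(9, -21) + M(-20))² = ((13 + 4*9) + (6 - 5*(-20)))² = ((13 + 36) + (6 + 100))² = (49 + 106)² = 155² = 24025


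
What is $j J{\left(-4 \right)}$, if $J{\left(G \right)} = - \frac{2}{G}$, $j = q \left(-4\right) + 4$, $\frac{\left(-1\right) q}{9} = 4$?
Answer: $74$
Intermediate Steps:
$q = -36$ ($q = \left(-9\right) 4 = -36$)
$j = 148$ ($j = \left(-36\right) \left(-4\right) + 4 = 144 + 4 = 148$)
$j J{\left(-4 \right)} = 148 \left(- \frac{2}{-4}\right) = 148 \left(\left(-2\right) \left(- \frac{1}{4}\right)\right) = 148 \cdot \frac{1}{2} = 74$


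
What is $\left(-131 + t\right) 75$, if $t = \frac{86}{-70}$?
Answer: $- \frac{69420}{7} \approx -9917.1$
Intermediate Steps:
$t = - \frac{43}{35}$ ($t = 86 \left(- \frac{1}{70}\right) = - \frac{43}{35} \approx -1.2286$)
$\left(-131 + t\right) 75 = \left(-131 - \frac{43}{35}\right) 75 = \left(- \frac{4628}{35}\right) 75 = - \frac{69420}{7}$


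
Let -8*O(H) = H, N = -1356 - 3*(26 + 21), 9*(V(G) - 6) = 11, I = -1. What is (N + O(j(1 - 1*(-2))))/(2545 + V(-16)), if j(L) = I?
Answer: -21555/36752 ≈ -0.58650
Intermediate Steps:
j(L) = -1
V(G) = 65/9 (V(G) = 6 + (⅑)*11 = 6 + 11/9 = 65/9)
N = -1497 (N = -1356 - 3*47 = -1356 - 141 = -1497)
O(H) = -H/8
(N + O(j(1 - 1*(-2))))/(2545 + V(-16)) = (-1497 - ⅛*(-1))/(2545 + 65/9) = (-1497 + ⅛)/(22970/9) = -11975/8*9/22970 = -21555/36752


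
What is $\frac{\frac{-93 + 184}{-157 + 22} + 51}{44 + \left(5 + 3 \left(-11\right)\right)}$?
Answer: $\frac{3397}{1080} \approx 3.1454$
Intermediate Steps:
$\frac{\frac{-93 + 184}{-157 + 22} + 51}{44 + \left(5 + 3 \left(-11\right)\right)} = \frac{\frac{91}{-135} + 51}{44 + \left(5 - 33\right)} = \frac{91 \left(- \frac{1}{135}\right) + 51}{44 - 28} = \frac{- \frac{91}{135} + 51}{16} = \frac{6794}{135} \cdot \frac{1}{16} = \frac{3397}{1080}$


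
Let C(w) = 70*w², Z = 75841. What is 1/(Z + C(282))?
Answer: 1/5642521 ≈ 1.7723e-7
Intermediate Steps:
1/(Z + C(282)) = 1/(75841 + 70*282²) = 1/(75841 + 70*79524) = 1/(75841 + 5566680) = 1/5642521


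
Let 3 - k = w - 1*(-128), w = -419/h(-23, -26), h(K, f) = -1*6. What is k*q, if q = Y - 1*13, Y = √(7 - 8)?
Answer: 15197/6 - 1169*I/6 ≈ 2532.8 - 194.83*I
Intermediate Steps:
Y = I (Y = √(-1) = I ≈ 1.0*I)
h(K, f) = -6
w = 419/6 (w = -419/(-6) = -419*(-⅙) = 419/6 ≈ 69.833)
k = -1169/6 (k = 3 - (419/6 - 1*(-128)) = 3 - (419/6 + 128) = 3 - 1*1187/6 = 3 - 1187/6 = -1169/6 ≈ -194.83)
q = -13 + I (q = I - 1*13 = I - 13 = -13 + I ≈ -13.0 + 1.0*I)
k*q = -1169*(-13 + I)/6 = 15197/6 - 1169*I/6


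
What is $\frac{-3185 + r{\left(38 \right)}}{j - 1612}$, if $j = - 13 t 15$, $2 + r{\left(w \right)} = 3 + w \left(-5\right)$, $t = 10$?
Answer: $\frac{1687}{1781} \approx 0.94722$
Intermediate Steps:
$r{\left(w \right)} = 1 - 5 w$ ($r{\left(w \right)} = -2 + \left(3 + w \left(-5\right)\right) = -2 - \left(-3 + 5 w\right) = 1 - 5 w$)
$j = -1950$ ($j = \left(-13\right) 10 \cdot 15 = \left(-130\right) 15 = -1950$)
$\frac{-3185 + r{\left(38 \right)}}{j - 1612} = \frac{-3185 + \left(1 - 190\right)}{-1950 - 1612} = \frac{-3185 + \left(1 - 190\right)}{-3562} = \left(-3185 - 189\right) \left(- \frac{1}{3562}\right) = \left(-3374\right) \left(- \frac{1}{3562}\right) = \frac{1687}{1781}$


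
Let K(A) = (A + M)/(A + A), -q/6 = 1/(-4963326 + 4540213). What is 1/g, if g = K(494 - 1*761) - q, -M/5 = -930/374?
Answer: 414227627/197463452 ≈ 2.0977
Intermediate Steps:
M = 2325/187 (M = -(-4650)/374 = -5*(-465/187) = 2325/187 ≈ 12.433)
q = 6/423113 (q = -6/(-4963326 + 4540213) = -6/(-423113) = -6*(-1/423113) = 6/423113 ≈ 1.4181e-5)
K(A) = (2325/187 + A)/(2*A) (K(A) = (A + 2325/187)/(A + A) = (2325/187 + A)/((2*A)) = (2325/187 + A)*(1/(2*A)) = (2325/187 + A)/(2*A))
g = 197463452/414227627 (g = (2325 + 187*(494 - 1*761))/(374*(494 - 1*761)) - 1*6/423113 = (2325 + 187*(494 - 761))/(374*(494 - 761)) - 6/423113 = (1/374)*(2325 + 187*(-267))/(-267) - 6/423113 = (1/374)*(-1/267)*(2325 - 49929) - 6/423113 = (1/374)*(-1/267)*(-47604) - 6/423113 = 7934/16643 - 6/423113 = 197463452/414227627 ≈ 0.47670)
1/g = 1/(197463452/414227627) = 414227627/197463452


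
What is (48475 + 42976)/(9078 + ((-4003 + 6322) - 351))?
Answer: 91451/11046 ≈ 8.2791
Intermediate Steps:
(48475 + 42976)/(9078 + ((-4003 + 6322) - 351)) = 91451/(9078 + (2319 - 351)) = 91451/(9078 + 1968) = 91451/11046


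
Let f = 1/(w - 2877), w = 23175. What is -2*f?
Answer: -1/10149 ≈ -9.8532e-5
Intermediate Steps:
f = 1/20298 (f = 1/(23175 - 2877) = 1/20298 ≈ 4.9266e-5)
-2*f = -2/20298 = -1*1/10149 = -1/10149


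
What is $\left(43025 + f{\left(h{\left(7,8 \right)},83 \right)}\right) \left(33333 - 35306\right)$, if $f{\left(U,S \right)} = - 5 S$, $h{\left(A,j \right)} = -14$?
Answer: $-84069530$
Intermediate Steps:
$\left(43025 + f{\left(h{\left(7,8 \right)},83 \right)}\right) \left(33333 - 35306\right) = \left(43025 - 415\right) \left(33333 - 35306\right) = \left(43025 - 415\right) \left(-1973\right) = 42610 \left(-1973\right) = -84069530$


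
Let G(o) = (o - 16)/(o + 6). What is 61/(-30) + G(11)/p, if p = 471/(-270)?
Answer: -149309/80070 ≈ -1.8647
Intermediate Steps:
G(o) = (-16 + o)/(6 + o)
p = -157/90 (p = 471*(-1/270) = -157/90 ≈ -1.7444)
61/(-30) + G(11)/p = 61/(-30) + ((-16 + 11)/(6 + 11))/(-157/90) = 61*(-1/30) + (-5/17)*(-90/157) = -61/30 + ((1/17)*(-5))*(-90/157) = -61/30 - 5/17*(-90/157) = -61/30 + 450/2669 = -149309/80070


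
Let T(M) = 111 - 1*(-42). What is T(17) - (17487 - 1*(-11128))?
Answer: -28462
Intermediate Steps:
T(M) = 153 (T(M) = 111 + 42 = 153)
T(17) - (17487 - 1*(-11128)) = 153 - (17487 - 1*(-11128)) = 153 - (17487 + 11128) = 153 - 1*28615 = 153 - 28615 = -28462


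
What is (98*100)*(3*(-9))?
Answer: -264600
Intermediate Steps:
(98*100)*(3*(-9)) = 9800*(-27) = -264600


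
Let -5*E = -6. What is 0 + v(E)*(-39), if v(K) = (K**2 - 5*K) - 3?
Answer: 7371/25 ≈ 294.84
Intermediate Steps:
E = 6/5 (E = -1/5*(-6) = 6/5 ≈ 1.2000)
v(K) = -3 + K**2 - 5*K
0 + v(E)*(-39) = 0 + (-3 + (6/5)**2 - 5*6/5)*(-39) = 0 + (-3 + 36/25 - 6)*(-39) = 0 - 189/25*(-39) = 0 + 7371/25 = 7371/25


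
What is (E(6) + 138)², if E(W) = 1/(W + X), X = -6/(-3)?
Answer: 1221025/64 ≈ 19079.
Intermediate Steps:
X = 2 (X = -6*(-⅓) = 2)
E(W) = 1/(2 + W) (E(W) = 1/(W + 2) = 1/(2 + W))
(E(6) + 138)² = (1/(2 + 6) + 138)² = (1/8 + 138)² = (⅛ + 138)² = (1105/8)² = 1221025/64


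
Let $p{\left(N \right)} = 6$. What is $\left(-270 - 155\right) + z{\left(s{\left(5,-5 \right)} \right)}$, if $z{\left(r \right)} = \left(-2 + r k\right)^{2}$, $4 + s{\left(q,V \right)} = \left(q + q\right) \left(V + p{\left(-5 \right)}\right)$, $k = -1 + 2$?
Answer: $-409$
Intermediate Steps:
$k = 1$
$s{\left(q,V \right)} = -4 + 2 q \left(6 + V\right)$ ($s{\left(q,V \right)} = -4 + \left(q + q\right) \left(V + 6\right) = -4 + 2 q \left(6 + V\right)$)
$z{\left(r \right)} = \left(-2 + r\right)^{2}$ ($z{\left(r \right)} = \left(-2 + r 1\right)^{2} = \left(-2 + r\right)^{2}$)
$\left(-270 - 155\right) + z{\left(s{\left(5,-5 \right)} \right)} = \left(-270 - 155\right) + \left(-2 + \left(-4 + 12 \cdot 5 + 2 \left(-5\right) 5\right)\right)^{2} = -425 + \left(-2 - -6\right)^{2} = -425 + \left(-2 + 6\right)^{2} = -425 + 4^{2} = -425 + 16 = -409$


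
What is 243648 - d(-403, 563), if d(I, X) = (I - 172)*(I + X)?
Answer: 335648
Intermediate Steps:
d(I, X) = (-172 + I)*(I + X)
243648 - d(-403, 563) = 243648 - ((-403)² - 172*(-403) - 172*563 - 403*563) = 243648 - (162409 + 69316 - 96836 - 226889) = 243648 - 1*(-92000) = 243648 + 92000 = 335648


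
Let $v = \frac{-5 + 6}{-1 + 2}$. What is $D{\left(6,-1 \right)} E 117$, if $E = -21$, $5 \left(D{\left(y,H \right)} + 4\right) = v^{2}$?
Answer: $\frac{46683}{5} \approx 9336.6$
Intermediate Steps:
$v = 1$ ($v = 1 \cdot 1^{-1} = 1 \cdot 1 = 1$)
$D{\left(y,H \right)} = - \frac{19}{5}$ ($D{\left(y,H \right)} = -4 + \frac{1^{2}}{5} = -4 + \frac{1}{5} \cdot 1 = -4 + \frac{1}{5} = - \frac{19}{5}$)
$D{\left(6,-1 \right)} E 117 = \left(- \frac{19}{5}\right) \left(-21\right) 117 = \frac{399}{5} \cdot 117 = \frac{46683}{5}$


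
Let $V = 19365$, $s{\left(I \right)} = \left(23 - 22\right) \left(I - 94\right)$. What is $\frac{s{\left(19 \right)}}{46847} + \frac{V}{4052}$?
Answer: $\frac{906888255}{189824044} \approx 4.7775$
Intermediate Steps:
$s{\left(I \right)} = -94 + I$ ($s{\left(I \right)} = 1 \left(-94 + I\right) = -94 + I$)
$\frac{s{\left(19 \right)}}{46847} + \frac{V}{4052} = \frac{-94 + 19}{46847} + \frac{19365}{4052} = \left(-75\right) \frac{1}{46847} + 19365 \cdot \frac{1}{4052} = - \frac{75}{46847} + \frac{19365}{4052} = \frac{906888255}{189824044}$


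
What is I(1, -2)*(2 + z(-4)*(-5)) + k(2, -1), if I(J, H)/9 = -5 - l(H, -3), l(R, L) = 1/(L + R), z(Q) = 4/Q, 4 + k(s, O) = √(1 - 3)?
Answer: -1532/5 + I*√2 ≈ -306.4 + 1.4142*I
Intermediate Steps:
k(s, O) = -4 + I*√2 (k(s, O) = -4 + √(1 - 3) = -4 + √(-2) = -4 + I*√2)
I(J, H) = -45 - 9/(-3 + H) (I(J, H) = 9*(-5 - 1/(-3 + H)) = -45 - 9/(-3 + H))
I(1, -2)*(2 + z(-4)*(-5)) + k(2, -1) = (9*(14 - 5*(-2))/(-3 - 2))*(2 + (4/(-4))*(-5)) + (-4 + I*√2) = (9*(14 + 10)/(-5))*(2 + (4*(-¼))*(-5)) + (-4 + I*√2) = (9*(-⅕)*24)*(2 - 1*(-5)) + (-4 + I*√2) = -216*(2 + 5)/5 + (-4 + I*√2) = -216/5*7 + (-4 + I*√2) = -1512/5 + (-4 + I*√2) = -1532/5 + I*√2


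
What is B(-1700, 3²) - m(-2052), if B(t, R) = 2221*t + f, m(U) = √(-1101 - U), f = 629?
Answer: -3775071 - √951 ≈ -3.7751e+6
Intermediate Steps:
B(t, R) = 629 + 2221*t (B(t, R) = 2221*t + 629 = 629 + 2221*t)
B(-1700, 3²) - m(-2052) = (629 + 2221*(-1700)) - √(-1101 - 1*(-2052)) = (629 - 3775700) - √(-1101 + 2052) = -3775071 - √951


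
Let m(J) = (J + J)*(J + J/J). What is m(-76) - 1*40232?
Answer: -28832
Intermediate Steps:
m(J) = 2*J*(1 + J) (m(J) = (2*J)*(J + 1) = (2*J)*(1 + J) = 2*J*(1 + J))
m(-76) - 1*40232 = 2*(-76)*(1 - 76) - 1*40232 = 2*(-76)*(-75) - 40232 = 11400 - 40232 = -28832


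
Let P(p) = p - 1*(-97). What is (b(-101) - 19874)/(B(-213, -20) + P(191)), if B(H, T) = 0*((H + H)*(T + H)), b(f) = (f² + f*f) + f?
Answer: 427/288 ≈ 1.4826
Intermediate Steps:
P(p) = 97 + p (P(p) = p + 97 = 97 + p)
b(f) = f + 2*f² (b(f) = (f² + f²) + f = 2*f² + f = f + 2*f²)
B(H, T) = 0 (B(H, T) = 0*((2*H)*(H + T)) = 0*(2*H*(H + T)) = 0)
(b(-101) - 19874)/(B(-213, -20) + P(191)) = (-101*(1 + 2*(-101)) - 19874)/(0 + (97 + 191)) = (-101*(1 - 202) - 19874)/(0 + 288) = (-101*(-201) - 19874)/288 = (20301 - 19874)*(1/288) = 427*(1/288) = 427/288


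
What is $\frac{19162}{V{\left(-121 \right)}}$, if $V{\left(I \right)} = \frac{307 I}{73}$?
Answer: $- \frac{127166}{3377} \approx -37.656$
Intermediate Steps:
$V{\left(I \right)} = \frac{307 I}{73}$ ($V{\left(I \right)} = 307 I \frac{1}{73} = \frac{307 I}{73}$)
$\frac{19162}{V{\left(-121 \right)}} = \frac{19162}{\frac{307}{73} \left(-121\right)} = \frac{19162}{- \frac{37147}{73}} = 19162 \left(- \frac{73}{37147}\right) = - \frac{127166}{3377}$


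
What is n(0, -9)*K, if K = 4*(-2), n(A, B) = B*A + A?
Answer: 0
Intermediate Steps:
n(A, B) = A + A*B (n(A, B) = A*B + A = A + A*B)
K = -8
n(0, -9)*K = (0*(1 - 9))*(-8) = (0*(-8))*(-8) = 0*(-8) = 0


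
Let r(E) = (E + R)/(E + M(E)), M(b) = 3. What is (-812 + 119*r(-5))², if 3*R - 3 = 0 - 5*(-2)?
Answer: 5368489/9 ≈ 5.9650e+5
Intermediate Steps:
R = 13/3 (R = 1 + (0 - 5*(-2))/3 = 1 + (0 + 10)/3 = 1 + (⅓)*10 = 1 + 10/3 = 13/3 ≈ 4.3333)
r(E) = (13/3 + E)/(3 + E) (r(E) = (E + 13/3)/(E + 3) = (13/3 + E)/(3 + E))
(-812 + 119*r(-5))² = (-812 + 119*((13/3 - 5)/(3 - 5)))² = (-812 + 119*(-⅔/(-2)))² = (-812 + 119*(-½*(-⅔)))² = (-812 + 119*(⅓))² = (-812 + 119/3)² = (-2317/3)² = 5368489/9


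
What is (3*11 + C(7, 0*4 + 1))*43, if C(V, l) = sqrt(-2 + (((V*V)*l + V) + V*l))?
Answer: 1419 + 43*sqrt(61) ≈ 1754.8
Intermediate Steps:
C(V, l) = sqrt(-2 + V + V*l + l*V**2) (C(V, l) = sqrt(-2 + ((V**2*l + V) + V*l)) = sqrt(-2 + ((l*V**2 + V) + V*l)) = sqrt(-2 + ((V + l*V**2) + V*l)) = sqrt(-2 + (V + V*l + l*V**2)) = sqrt(-2 + V + V*l + l*V**2))
(3*11 + C(7, 0*4 + 1))*43 = (3*11 + sqrt(-2 + 7 + 7*(0*4 + 1) + (0*4 + 1)*7**2))*43 = (33 + sqrt(-2 + 7 + 7*(0 + 1) + (0 + 1)*49))*43 = (33 + sqrt(-2 + 7 + 7*1 + 1*49))*43 = (33 + sqrt(-2 + 7 + 7 + 49))*43 = (33 + sqrt(61))*43 = 1419 + 43*sqrt(61)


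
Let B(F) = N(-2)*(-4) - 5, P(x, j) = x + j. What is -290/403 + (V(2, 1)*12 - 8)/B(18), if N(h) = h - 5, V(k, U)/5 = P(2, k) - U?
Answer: 62646/9269 ≈ 6.7587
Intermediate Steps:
P(x, j) = j + x
V(k, U) = 10 - 5*U + 5*k (V(k, U) = 5*((k + 2) - U) = 5*((2 + k) - U) = 5*(2 + k - U) = 10 - 5*U + 5*k)
N(h) = -5 + h
B(F) = 23 (B(F) = (-5 - 2)*(-4) - 5 = -7*(-4) - 5 = 28 - 5 = 23)
-290/403 + (V(2, 1)*12 - 8)/B(18) = -290/403 + ((10 - 5*1 + 5*2)*12 - 8)/23 = -290*1/403 + ((10 - 5 + 10)*12 - 8)*(1/23) = -290/403 + (15*12 - 8)*(1/23) = -290/403 + (180 - 8)*(1/23) = -290/403 + 172*(1/23) = -290/403 + 172/23 = 62646/9269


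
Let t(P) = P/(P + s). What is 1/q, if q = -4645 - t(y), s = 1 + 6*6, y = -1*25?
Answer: -12/55715 ≈ -0.00021538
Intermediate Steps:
y = -25
s = 37 (s = 1 + 36 = 37)
t(P) = P/(37 + P) (t(P) = P/(P + 37) = P/(37 + P))
q = -55715/12 (q = -4645 - (-25)/(37 - 25) = -4645 - (-25)/12 = -4645 - 1*(-25/12) = -4645 + 25/12 = -55715/12 ≈ -4642.9)
1/q = 1/(-55715/12) = -12/55715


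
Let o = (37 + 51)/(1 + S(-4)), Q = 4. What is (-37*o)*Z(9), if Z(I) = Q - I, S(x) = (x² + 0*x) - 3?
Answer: 8140/7 ≈ 1162.9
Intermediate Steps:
S(x) = -3 + x² (S(x) = (x² + 0) - 3 = x² - 3 = -3 + x²)
o = 44/7 (o = (37 + 51)/(1 + (-3 + (-4)²)) = 88/(1 + (-3 + 16)) = 88/(1 + 13) = 88/14 = 88*(1/14) = 44/7 ≈ 6.2857)
Z(I) = 4 - I
(-37*o)*Z(9) = (-37*44/7)*(4 - 1*9) = -1628*(4 - 9)/7 = -1628/7*(-5) = 8140/7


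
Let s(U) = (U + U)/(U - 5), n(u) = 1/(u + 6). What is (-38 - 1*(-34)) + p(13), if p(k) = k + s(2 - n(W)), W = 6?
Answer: 287/37 ≈ 7.7568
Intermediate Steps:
n(u) = 1/(6 + u)
s(U) = 2*U/(-5 + U) (s(U) = (2*U)/(-5 + U) = 2*U/(-5 + U))
p(k) = -46/37 + k (p(k) = k + 2*(2 - 1/(6 + 6))/(-5 + (2 - 1/(6 + 6))) = k + 2*(2 - 1/12)/(-5 + (2 - 1/12)) = k + 2*(23/12)/(-5 + 23/12) = k + 2*(23/12)/(-37/12) = k + 2*(23/12)*(-12/37) = k - 46/37 = -46/37 + k)
(-38 - 1*(-34)) + p(13) = (-38 - 1*(-34)) + (-46/37 + 13) = (-38 + 34) + 435/37 = -4 + 435/37 = 287/37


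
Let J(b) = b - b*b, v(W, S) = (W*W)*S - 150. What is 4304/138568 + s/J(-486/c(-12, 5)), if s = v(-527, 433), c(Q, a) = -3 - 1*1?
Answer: -8331820324094/1014369723 ≈ -8213.8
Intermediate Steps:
v(W, S) = -150 + S*W² (v(W, S) = W²*S - 150 = S*W² - 150 = -150 + S*W²)
c(Q, a) = -4 (c(Q, a) = -3 - 1 = -4)
J(b) = b - b²
s = 120256507 (s = -150 + 433*(-527)² = -150 + 433*277729 = -150 + 120256657 = 120256507)
4304/138568 + s/J(-486/c(-12, 5)) = 4304/138568 + 120256507/(((-486/(-4))*(1 - (-486)/(-4)))) = 4304*(1/138568) + 120256507/(((-486*(-¼))*(1 - (-486)*(-1)/4))) = 538/17321 + 120256507/((243*(1 - 1*243/2)/2)) = 538/17321 + 120256507/((243*(1 - 243/2)/2)) = 538/17321 + 120256507/(((243/2)*(-241/2))) = 538/17321 + 120256507/(-58563/4) = 538/17321 + 120256507*(-4/58563) = 538/17321 - 481026028/58563 = -8331820324094/1014369723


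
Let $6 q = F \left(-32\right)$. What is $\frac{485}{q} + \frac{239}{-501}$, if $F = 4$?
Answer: $- \frac{744251}{32064} \approx -23.211$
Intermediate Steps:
$q = - \frac{64}{3}$ ($q = \frac{4 \left(-32\right)}{6} = \frac{1}{6} \left(-128\right) = - \frac{64}{3} \approx -21.333$)
$\frac{485}{q} + \frac{239}{-501} = \frac{485}{- \frac{64}{3}} + \frac{239}{-501} = 485 \left(- \frac{3}{64}\right) + 239 \left(- \frac{1}{501}\right) = - \frac{1455}{64} - \frac{239}{501} = - \frac{744251}{32064}$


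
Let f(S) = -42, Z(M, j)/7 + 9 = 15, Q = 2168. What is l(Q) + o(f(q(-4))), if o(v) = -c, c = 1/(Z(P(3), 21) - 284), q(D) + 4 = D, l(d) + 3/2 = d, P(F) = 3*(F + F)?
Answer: 262147/121 ≈ 2166.5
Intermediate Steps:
P(F) = 6*F (P(F) = 3*(2*F) = 6*F)
l(d) = -3/2 + d
Z(M, j) = 42 (Z(M, j) = -63 + 7*15 = -63 + 105 = 42)
q(D) = -4 + D
c = -1/242 (c = 1/(42 - 284) = 1/(-242) = -1/242 ≈ -0.0041322)
o(v) = 1/242 (o(v) = -1*(-1/242) = 1/242)
l(Q) + o(f(q(-4))) = (-3/2 + 2168) + 1/242 = 4333/2 + 1/242 = 262147/121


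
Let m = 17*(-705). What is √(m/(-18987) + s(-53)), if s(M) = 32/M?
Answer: 3*√343152051/335437 ≈ 0.16567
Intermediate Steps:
m = -11985
√(m/(-18987) + s(-53)) = √(-11985/(-18987) + 32/(-53)) = √(-11985*(-1/18987) + 32*(-1/53)) = √(3995/6329 - 32/53) = √(9207/335437) = 3*√343152051/335437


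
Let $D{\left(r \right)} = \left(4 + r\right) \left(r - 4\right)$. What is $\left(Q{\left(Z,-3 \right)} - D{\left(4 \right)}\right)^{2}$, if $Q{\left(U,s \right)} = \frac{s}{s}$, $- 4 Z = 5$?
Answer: $1$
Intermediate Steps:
$Z = - \frac{5}{4}$ ($Z = \left(- \frac{1}{4}\right) 5 = - \frac{5}{4} \approx -1.25$)
$Q{\left(U,s \right)} = 1$
$D{\left(r \right)} = \left(-4 + r\right) \left(4 + r\right)$ ($D{\left(r \right)} = \left(4 + r\right) \left(r - 4\right) = \left(4 + r\right) \left(-4 + r\right) = \left(-4 + r\right) \left(4 + r\right)$)
$\left(Q{\left(Z,-3 \right)} - D{\left(4 \right)}\right)^{2} = \left(1 - \left(-16 + 4^{2}\right)\right)^{2} = \left(1 - \left(-16 + 16\right)\right)^{2} = \left(1 - 0\right)^{2} = \left(1 + 0\right)^{2} = 1^{2} = 1$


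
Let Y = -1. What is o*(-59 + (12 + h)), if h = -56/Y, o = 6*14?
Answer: 756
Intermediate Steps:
o = 84
h = 56 (h = -56/(-1) = -56*(-1) = 56)
o*(-59 + (12 + h)) = 84*(-59 + (12 + 56)) = 84*(-59 + 68) = 84*9 = 756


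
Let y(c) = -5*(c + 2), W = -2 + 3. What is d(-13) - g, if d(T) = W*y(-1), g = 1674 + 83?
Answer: -1762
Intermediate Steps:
W = 1
y(c) = -10 - 5*c (y(c) = -5*(2 + c) = -10 - 5*c)
g = 1757
d(T) = -5 (d(T) = 1*(-10 - 5*(-1)) = 1*(-10 + 5) = 1*(-5) = -5)
d(-13) - g = -5 - 1*1757 = -5 - 1757 = -1762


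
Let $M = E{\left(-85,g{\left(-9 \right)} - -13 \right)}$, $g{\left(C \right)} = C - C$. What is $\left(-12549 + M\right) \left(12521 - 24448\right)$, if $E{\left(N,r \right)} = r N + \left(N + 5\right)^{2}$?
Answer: $86518458$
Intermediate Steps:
$g{\left(C \right)} = 0$
$E{\left(N,r \right)} = \left(5 + N\right)^{2} + N r$ ($E{\left(N,r \right)} = N r + \left(5 + N\right)^{2} = \left(5 + N\right)^{2} + N r$)
$M = 5295$ ($M = \left(5 - 85\right)^{2} - 85 \left(0 - -13\right) = \left(-80\right)^{2} - 85 \left(0 + 13\right) = 6400 - 1105 = 5295$)
$\left(-12549 + M\right) \left(12521 - 24448\right) = \left(-12549 + 5295\right) \left(12521 - 24448\right) = \left(-7254\right) \left(-11927\right) = 86518458$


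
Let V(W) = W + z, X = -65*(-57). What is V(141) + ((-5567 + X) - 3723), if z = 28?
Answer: -5416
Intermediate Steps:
X = 3705
V(W) = 28 + W (V(W) = W + 28 = 28 + W)
V(141) + ((-5567 + X) - 3723) = (28 + 141) + ((-5567 + 3705) - 3723) = 169 + (-1862 - 3723) = 169 - 5585 = -5416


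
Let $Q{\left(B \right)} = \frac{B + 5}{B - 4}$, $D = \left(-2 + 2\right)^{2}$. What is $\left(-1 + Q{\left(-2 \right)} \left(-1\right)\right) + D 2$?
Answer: $- \frac{1}{2} \approx -0.5$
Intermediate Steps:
$D = 0$ ($D = 0^{2} = 0$)
$Q{\left(B \right)} = \frac{5 + B}{-4 + B}$
$\left(-1 + Q{\left(-2 \right)} \left(-1\right)\right) + D 2 = \left(-1 + \frac{5 - 2}{-4 - 2} \left(-1\right)\right) + 0 \cdot 2 = \left(-1 + \frac{1}{-6} \cdot 3 \left(-1\right)\right) + 0 = \left(-1 + \left(- \frac{1}{6}\right) 3 \left(-1\right)\right) + 0 = \left(-1 - - \frac{1}{2}\right) + 0 = \left(-1 + \frac{1}{2}\right) + 0 = - \frac{1}{2} + 0 = - \frac{1}{2}$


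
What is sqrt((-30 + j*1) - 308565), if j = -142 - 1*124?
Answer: I*sqrt(308861) ≈ 555.75*I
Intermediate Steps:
j = -266 (j = -142 - 124 = -266)
sqrt((-30 + j*1) - 308565) = sqrt((-30 - 266*1) - 308565) = sqrt((-30 - 266) - 308565) = sqrt(-296 - 308565) = sqrt(-308861) = I*sqrt(308861)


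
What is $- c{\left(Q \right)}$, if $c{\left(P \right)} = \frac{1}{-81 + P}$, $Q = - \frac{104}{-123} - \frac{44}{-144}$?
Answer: $\frac{1476}{117857} \approx 0.012524$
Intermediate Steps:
$Q = \frac{1699}{1476}$ ($Q = \left(-104\right) \left(- \frac{1}{123}\right) - - \frac{11}{36} = \frac{104}{123} + \frac{11}{36} = \frac{1699}{1476} \approx 1.1511$)
$- c{\left(Q \right)} = - \frac{1}{-81 + \frac{1699}{1476}} = - \frac{1}{- \frac{117857}{1476}} = \left(-1\right) \left(- \frac{1476}{117857}\right) = \frac{1476}{117857}$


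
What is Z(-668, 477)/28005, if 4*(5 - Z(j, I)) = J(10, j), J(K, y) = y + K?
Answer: 113/18670 ≈ 0.0060525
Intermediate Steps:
J(K, y) = K + y
Z(j, I) = 5/2 - j/4 (Z(j, I) = 5 - (10 + j)/4 = 5 + (-5/2 - j/4) = 5/2 - j/4)
Z(-668, 477)/28005 = (5/2 - ¼*(-668))/28005 = (5/2 + 167)*(1/28005) = (339/2)*(1/28005) = 113/18670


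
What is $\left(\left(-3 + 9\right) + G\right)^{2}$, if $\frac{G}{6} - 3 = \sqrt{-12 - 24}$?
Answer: $-720 + 1728 i \approx -720.0 + 1728.0 i$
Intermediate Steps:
$G = 18 + 36 i$ ($G = 18 + 6 \sqrt{-12 - 24} = 18 + 6 \sqrt{-36} = 18 + 6 \cdot 6 i = 18 + 36 i \approx 18.0 + 36.0 i$)
$\left(\left(-3 + 9\right) + G\right)^{2} = \left(\left(-3 + 9\right) + \left(18 + 36 i\right)\right)^{2} = \left(6 + \left(18 + 36 i\right)\right)^{2} = \left(24 + 36 i\right)^{2}$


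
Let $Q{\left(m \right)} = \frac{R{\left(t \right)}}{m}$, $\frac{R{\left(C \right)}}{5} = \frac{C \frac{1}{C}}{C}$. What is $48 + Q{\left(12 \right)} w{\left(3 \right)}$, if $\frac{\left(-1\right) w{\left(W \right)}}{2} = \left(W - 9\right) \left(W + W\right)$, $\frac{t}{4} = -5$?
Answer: $\frac{93}{2} \approx 46.5$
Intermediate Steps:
$t = -20$ ($t = 4 \left(-5\right) = -20$)
$w{\left(W \right)} = - 4 W \left(-9 + W\right)$ ($w{\left(W \right)} = - 2 \left(W - 9\right) \left(W + W\right) = - 2 \left(-9 + W\right) 2 W = - 2 \cdot 2 W \left(-9 + W\right) = - 4 W \left(-9 + W\right)$)
$R{\left(C \right)} = \frac{5}{C}$ ($R{\left(C \right)} = 5 \frac{C \frac{1}{C}}{C} = 5 \cdot 1 \frac{1}{C} = \frac{5}{C}$)
$Q{\left(m \right)} = - \frac{1}{4 m}$ ($Q{\left(m \right)} = \frac{5 \frac{1}{-20}}{m} = \frac{5 \left(- \frac{1}{20}\right)}{m} = - \frac{1}{4 m}$)
$48 + Q{\left(12 \right)} w{\left(3 \right)} = 48 + - \frac{1}{4 \cdot 12} \cdot 4 \cdot 3 \left(9 - 3\right) = 48 + \left(- \frac{1}{4}\right) \frac{1}{12} \cdot 4 \cdot 3 \left(9 - 3\right) = 48 - \frac{4 \cdot 3 \cdot 6}{48} = 48 - \frac{3}{2} = \frac{93}{2}$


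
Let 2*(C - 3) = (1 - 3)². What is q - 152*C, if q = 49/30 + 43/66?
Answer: -125023/165 ≈ -757.71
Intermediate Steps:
C = 5 (C = 3 + (1 - 3)²/2 = 3 + (½)*(-2)² = 3 + (½)*4 = 3 + 2 = 5)
q = 377/165 (q = 49*(1/30) + 43*(1/66) = 49/30 + 43/66 = 377/165 ≈ 2.2848)
q - 152*C = 377/165 - 152*5 = 377/165 - 760 = -125023/165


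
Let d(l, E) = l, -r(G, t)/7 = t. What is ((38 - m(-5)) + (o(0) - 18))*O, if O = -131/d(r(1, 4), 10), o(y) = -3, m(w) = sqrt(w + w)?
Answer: 2227/28 - 131*I*sqrt(10)/28 ≈ 79.536 - 14.795*I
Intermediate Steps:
m(w) = sqrt(2)*sqrt(w) (m(w) = sqrt(2*w) = sqrt(2)*sqrt(w))
r(G, t) = -7*t
O = 131/28 (O = -131/((-7*4)) = -131/(-28) = -131*(-1/28) = 131/28 ≈ 4.6786)
((38 - m(-5)) + (o(0) - 18))*O = ((38 - sqrt(2)*sqrt(-5)) + (-3 - 18))*(131/28) = ((38 - sqrt(2)*I*sqrt(5)) - 21)*(131/28) = ((38 - I*sqrt(10)) - 21)*(131/28) = (17 - I*sqrt(10))*(131/28) = 2227/28 - 131*I*sqrt(10)/28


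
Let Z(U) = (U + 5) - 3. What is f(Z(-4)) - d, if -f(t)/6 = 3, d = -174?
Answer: 156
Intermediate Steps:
Z(U) = 2 + U (Z(U) = (5 + U) - 3 = 2 + U)
f(t) = -18 (f(t) = -6*3 = -18)
f(Z(-4)) - d = -18 - 1*(-174) = -18 + 174 = 156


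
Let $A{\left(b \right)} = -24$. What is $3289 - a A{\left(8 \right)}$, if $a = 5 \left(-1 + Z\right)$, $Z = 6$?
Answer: $3889$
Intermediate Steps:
$a = 25$ ($a = 5 \left(-1 + 6\right) = 5 \cdot 5 = 25$)
$3289 - a A{\left(8 \right)} = 3289 - 25 \left(-24\right) = 3289 - -600 = 3289 + 600 = 3889$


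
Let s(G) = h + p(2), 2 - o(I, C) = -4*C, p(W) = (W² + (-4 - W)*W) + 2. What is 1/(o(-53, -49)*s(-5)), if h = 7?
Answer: -1/194 ≈ -0.0051546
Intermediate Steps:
p(W) = 2 + W² + W*(-4 - W) (p(W) = (W² + W*(-4 - W)) + 2 = 2 + W² + W*(-4 - W))
o(I, C) = 2 + 4*C (o(I, C) = 2 - (-4)*C = 2 + 4*C)
s(G) = 1 (s(G) = 7 + (2 - 4*2) = 7 + (2 - 8) = 7 - 6 = 1)
1/(o(-53, -49)*s(-5)) = 1/((2 + 4*(-49))*1) = 1/((2 - 196)*1) = 1/(-194*1) = 1/(-194) = -1/194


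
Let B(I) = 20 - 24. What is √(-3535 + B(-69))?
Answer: I*√3539 ≈ 59.49*I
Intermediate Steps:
B(I) = -4
√(-3535 + B(-69)) = √(-3535 - 4) = √(-3539) = I*√3539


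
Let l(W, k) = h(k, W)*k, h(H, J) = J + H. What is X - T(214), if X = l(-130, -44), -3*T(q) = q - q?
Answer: 7656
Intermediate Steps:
T(q) = 0 (T(q) = -(q - q)/3 = -1/3*0 = 0)
h(H, J) = H + J
l(W, k) = k*(W + k) (l(W, k) = (k + W)*k = (W + k)*k = k*(W + k))
X = 7656 (X = -44*(-130 - 44) = -44*(-174) = 7656)
X - T(214) = 7656 - 1*0 = 7656 + 0 = 7656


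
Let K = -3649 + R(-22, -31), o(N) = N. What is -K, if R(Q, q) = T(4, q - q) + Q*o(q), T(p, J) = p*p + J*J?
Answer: 2951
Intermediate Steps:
T(p, J) = J² + p² (T(p, J) = p² + J² = J² + p²)
R(Q, q) = 16 + Q*q (R(Q, q) = ((q - q)² + 4²) + Q*q = (0² + 16) + Q*q = (0 + 16) + Q*q = 16 + Q*q)
K = -2951 (K = -3649 + (16 - 22*(-31)) = -3649 + (16 + 682) = -3649 + 698 = -2951)
-K = -1*(-2951) = 2951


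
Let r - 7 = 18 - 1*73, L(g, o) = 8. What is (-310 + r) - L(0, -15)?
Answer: -366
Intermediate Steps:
r = -48 (r = 7 + (18 - 1*73) = 7 + (18 - 73) = 7 - 55 = -48)
(-310 + r) - L(0, -15) = (-310 - 48) - 1*8 = -358 - 8 = -366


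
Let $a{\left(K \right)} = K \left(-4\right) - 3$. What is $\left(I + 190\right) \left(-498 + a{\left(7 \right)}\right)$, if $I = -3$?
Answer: $-98923$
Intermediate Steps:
$a{\left(K \right)} = -3 - 4 K$ ($a{\left(K \right)} = - 4 K - 3 = -3 - 4 K$)
$\left(I + 190\right) \left(-498 + a{\left(7 \right)}\right) = \left(-3 + 190\right) \left(-498 - 31\right) = 187 \left(-498 - 31\right) = 187 \left(-529\right) = -98923$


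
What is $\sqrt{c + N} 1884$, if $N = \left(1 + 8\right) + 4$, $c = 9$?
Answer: $1884 \sqrt{22} \approx 8836.8$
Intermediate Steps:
$N = 13$ ($N = 9 + 4 = 13$)
$\sqrt{c + N} 1884 = \sqrt{9 + 13} \cdot 1884 = \sqrt{22} \cdot 1884 = 1884 \sqrt{22}$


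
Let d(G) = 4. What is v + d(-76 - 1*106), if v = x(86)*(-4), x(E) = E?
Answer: -340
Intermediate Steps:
v = -344 (v = 86*(-4) = -344)
v + d(-76 - 1*106) = -344 + 4 = -340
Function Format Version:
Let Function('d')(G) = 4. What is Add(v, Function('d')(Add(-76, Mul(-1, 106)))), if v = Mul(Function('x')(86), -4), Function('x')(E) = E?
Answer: -340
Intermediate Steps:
v = -344 (v = Mul(86, -4) = -344)
Add(v, Function('d')(Add(-76, Mul(-1, 106)))) = Add(-344, 4) = -340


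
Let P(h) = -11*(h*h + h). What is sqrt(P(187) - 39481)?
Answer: I*sqrt(426197) ≈ 652.84*I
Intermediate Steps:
P(h) = -11*h - 11*h**2 (P(h) = -11*(h**2 + h) = -11*(h + h**2) = -11*h - 11*h**2)
sqrt(P(187) - 39481) = sqrt(-11*187*(1 + 187) - 39481) = sqrt(-11*187*188 - 39481) = sqrt(-386716 - 39481) = sqrt(-426197) = I*sqrt(426197)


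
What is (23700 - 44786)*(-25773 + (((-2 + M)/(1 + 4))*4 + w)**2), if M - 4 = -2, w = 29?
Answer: 525716152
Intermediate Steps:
M = 2 (M = 4 - 2 = 2)
(23700 - 44786)*(-25773 + (((-2 + M)/(1 + 4))*4 + w)**2) = (23700 - 44786)*(-25773 + (((-2 + 2)/(1 + 4))*4 + 29)**2) = -21086*(-25773 + ((0/5)*4 + 29)**2) = -21086*(-25773 + ((0*(1/5))*4 + 29)**2) = -21086*(-25773 + (0*4 + 29)**2) = -21086*(-25773 + (0 + 29)**2) = -21086*(-25773 + 29**2) = -21086*(-25773 + 841) = -21086*(-24932) = 525716152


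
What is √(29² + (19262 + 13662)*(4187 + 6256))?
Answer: √343826173 ≈ 18543.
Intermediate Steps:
√(29² + (19262 + 13662)*(4187 + 6256)) = √(841 + 32924*10443) = √(841 + 343825332) = √343826173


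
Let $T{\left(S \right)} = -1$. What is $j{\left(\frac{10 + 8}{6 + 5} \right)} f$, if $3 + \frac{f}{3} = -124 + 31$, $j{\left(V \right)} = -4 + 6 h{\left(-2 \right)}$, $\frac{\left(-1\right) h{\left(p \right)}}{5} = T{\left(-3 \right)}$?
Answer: $-7488$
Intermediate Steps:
$h{\left(p \right)} = 5$ ($h{\left(p \right)} = \left(-5\right) \left(-1\right) = 5$)
$j{\left(V \right)} = 26$ ($j{\left(V \right)} = -4 + 6 \cdot 5 = -4 + 30 = 26$)
$f = -288$ ($f = -9 + 3 \left(-124 + 31\right) = -9 + 3 \left(-93\right) = -9 - 279 = -288$)
$j{\left(\frac{10 + 8}{6 + 5} \right)} f = 26 \left(-288\right) = -7488$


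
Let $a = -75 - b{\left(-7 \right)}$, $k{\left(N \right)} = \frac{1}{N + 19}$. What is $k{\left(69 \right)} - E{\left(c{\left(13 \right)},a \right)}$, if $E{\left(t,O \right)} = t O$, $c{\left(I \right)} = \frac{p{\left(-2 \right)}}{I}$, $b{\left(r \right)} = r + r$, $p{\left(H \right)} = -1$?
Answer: $- \frac{5355}{1144} \approx -4.6809$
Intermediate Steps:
$k{\left(N \right)} = \frac{1}{19 + N}$
$b{\left(r \right)} = 2 r$
$a = -61$ ($a = -75 - 2 \left(-7\right) = -75 - -14 = -75 + 14 = -61$)
$c{\left(I \right)} = - \frac{1}{I}$
$E{\left(t,O \right)} = O t$
$k{\left(69 \right)} - E{\left(c{\left(13 \right)},a \right)} = \frac{1}{19 + 69} - - 61 \left(- \frac{1}{13}\right) = \frac{1}{88} - - 61 \left(\left(-1\right) \frac{1}{13}\right) = \frac{1}{88} - \left(-61\right) \left(- \frac{1}{13}\right) = \frac{1}{88} - \frac{61}{13} = - \frac{5355}{1144}$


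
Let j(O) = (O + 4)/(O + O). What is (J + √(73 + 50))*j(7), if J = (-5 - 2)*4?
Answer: -22 + 11*√123/14 ≈ -13.286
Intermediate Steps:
J = -28 (J = -7*4 = -28)
j(O) = (4 + O)/(2*O) (j(O) = (4 + O)/((2*O)) = (4 + O)*(1/(2*O)) = (4 + O)/(2*O))
(J + √(73 + 50))*j(7) = (-28 + √(73 + 50))*((½)*(4 + 7)/7) = (-28 + √123)*((½)*(⅐)*11) = (-28 + √123)*(11/14) = -22 + 11*√123/14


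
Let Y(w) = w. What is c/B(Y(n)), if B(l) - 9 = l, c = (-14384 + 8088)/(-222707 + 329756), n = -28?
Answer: 6296/2033931 ≈ 0.0030955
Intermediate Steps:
c = -6296/107049 ≈ -0.058814
B(l) = 9 + l
c/B(Y(n)) = -6296/(107049*(9 - 28)) = -6296/107049/(-19) = -6296/107049*(-1/19) = 6296/2033931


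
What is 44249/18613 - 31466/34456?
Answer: 469483443/320664764 ≈ 1.4641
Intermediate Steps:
44249/18613 - 31466/34456 = 44249*(1/18613) - 31466*1/34456 = 44249/18613 - 15733/17228 = 469483443/320664764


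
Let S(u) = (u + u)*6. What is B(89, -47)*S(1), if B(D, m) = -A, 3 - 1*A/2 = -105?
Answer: -2592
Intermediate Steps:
A = 216 (A = 6 - 2*(-105) = 6 + 210 = 216)
S(u) = 12*u (S(u) = (2*u)*6 = 12*u)
B(D, m) = -216 (B(D, m) = -1*216 = -216)
B(89, -47)*S(1) = -2592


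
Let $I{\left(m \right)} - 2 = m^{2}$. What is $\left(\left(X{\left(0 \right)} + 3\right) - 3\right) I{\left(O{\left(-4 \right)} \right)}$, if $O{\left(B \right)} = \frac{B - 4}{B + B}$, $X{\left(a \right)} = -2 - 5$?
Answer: $-21$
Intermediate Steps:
$X{\left(a \right)} = -7$
$O{\left(B \right)} = \frac{-4 + B}{2 B}$
$I{\left(m \right)} = 2 + m^{2}$
$\left(\left(X{\left(0 \right)} + 3\right) - 3\right) I{\left(O{\left(-4 \right)} \right)} = \left(\left(-7 + 3\right) - 3\right) \left(2 + \left(\frac{-4 - 4}{2 \left(-4\right)}\right)^{2}\right) = \left(-4 - 3\right) \left(2 + \left(\frac{1}{2} \left(- \frac{1}{4}\right) \left(-8\right)\right)^{2}\right) = - 7 \left(2 + 1^{2}\right) = - 7 \left(2 + 1\right) = \left(-7\right) 3 = -21$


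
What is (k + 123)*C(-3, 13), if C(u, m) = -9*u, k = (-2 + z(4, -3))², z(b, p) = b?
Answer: 3429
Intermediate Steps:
k = 4 (k = (-2 + 4)² = 2² = 4)
(k + 123)*C(-3, 13) = (4 + 123)*(-9*(-3)) = 127*27 = 3429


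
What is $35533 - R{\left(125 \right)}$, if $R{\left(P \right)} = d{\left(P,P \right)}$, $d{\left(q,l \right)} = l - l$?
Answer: $35533$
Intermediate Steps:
$d{\left(q,l \right)} = 0$
$R{\left(P \right)} = 0$
$35533 - R{\left(125 \right)} = 35533 - 0 = 35533 + 0 = 35533$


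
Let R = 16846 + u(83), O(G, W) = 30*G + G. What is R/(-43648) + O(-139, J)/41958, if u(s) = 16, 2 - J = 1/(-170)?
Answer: -223893757/457845696 ≈ -0.48902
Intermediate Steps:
J = 341/170 (J = 2 - 1/(-170) = 2 - 1*(-1/170) = 2 + 1/170 = 341/170 ≈ 2.0059)
O(G, W) = 31*G
R = 16862 (R = 16846 + 16 = 16862)
R/(-43648) + O(-139, J)/41958 = 16862/(-43648) + (31*(-139))/41958 = 16862*(-1/43648) - 4309*1/41958 = -8431/21824 - 4309/41958 = -223893757/457845696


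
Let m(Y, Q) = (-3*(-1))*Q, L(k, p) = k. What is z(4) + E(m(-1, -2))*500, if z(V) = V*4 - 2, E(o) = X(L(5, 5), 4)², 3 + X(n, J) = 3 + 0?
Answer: 14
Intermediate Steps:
X(n, J) = 0 (X(n, J) = -3 + (3 + 0) = -3 + 3 = 0)
m(Y, Q) = 3*Q
E(o) = 0 (E(o) = 0² = 0)
z(V) = -2 + 4*V (z(V) = 4*V - 2 = -2 + 4*V)
z(4) + E(m(-1, -2))*500 = (-2 + 4*4) + 0*500 = (-2 + 16) + 0 = 14 + 0 = 14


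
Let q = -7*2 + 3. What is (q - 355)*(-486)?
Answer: 177876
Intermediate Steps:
q = -11 (q = -14 + 3 = -11)
(q - 355)*(-486) = (-11 - 355)*(-486) = -366*(-486) = 177876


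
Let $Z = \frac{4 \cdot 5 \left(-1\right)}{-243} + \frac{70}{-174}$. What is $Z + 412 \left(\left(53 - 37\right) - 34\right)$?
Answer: $- \frac{52262807}{7047} \approx -7416.3$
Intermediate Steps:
$Z = - \frac{2255}{7047}$ ($Z = 20 \left(-1\right) \left(- \frac{1}{243}\right) + 70 \left(- \frac{1}{174}\right) = \left(-20\right) \left(- \frac{1}{243}\right) - \frac{35}{87} = \frac{20}{243} - \frac{35}{87} = - \frac{2255}{7047} \approx -0.31999$)
$Z + 412 \left(\left(53 - 37\right) - 34\right) = - \frac{2255}{7047} + 412 \left(\left(53 - 37\right) - 34\right) = - \frac{2255}{7047} + 412 \left(16 - 34\right) = - \frac{2255}{7047} + 412 \left(-18\right) = - \frac{2255}{7047} - 7416 = - \frac{52262807}{7047}$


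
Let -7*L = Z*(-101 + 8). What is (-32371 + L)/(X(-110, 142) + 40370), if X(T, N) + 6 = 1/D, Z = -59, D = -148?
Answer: -34348432/41817097 ≈ -0.82140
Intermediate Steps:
X(T, N) = -889/148 (X(T, N) = -6 + 1/(-148) = -6 - 1/148 = -889/148)
L = -5487/7 (L = -(-59)*(-101 + 8)/7 = -(-59)*(-93)/7 = -⅐*5487 = -5487/7 ≈ -783.86)
(-32371 + L)/(X(-110, 142) + 40370) = (-32371 - 5487/7)/(-889/148 + 40370) = -232084/(7*5973871/148) = -232084/7*148/5973871 = -34348432/41817097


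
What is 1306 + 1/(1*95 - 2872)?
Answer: 3626761/2777 ≈ 1306.0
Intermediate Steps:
1306 + 1/(1*95 - 2872) = 1306 + 1/(95 - 2872) = 1306 + 1/(-2777) = 1306 - 1/2777 = 3626761/2777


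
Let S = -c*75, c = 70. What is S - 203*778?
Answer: -163184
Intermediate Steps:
S = -5250 (S = -1*70*75 = -70*75 = -5250)
S - 203*778 = -5250 - 203*778 = -5250 - 1*157934 = -5250 - 157934 = -163184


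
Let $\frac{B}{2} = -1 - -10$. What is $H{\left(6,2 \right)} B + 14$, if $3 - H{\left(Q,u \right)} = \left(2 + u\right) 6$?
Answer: $-364$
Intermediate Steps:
$H{\left(Q,u \right)} = -9 - 6 u$ ($H{\left(Q,u \right)} = 3 - \left(2 + u\right) 6 = 3 - \left(12 + 6 u\right) = -9 - 6 u$)
$B = 18$ ($B = 2 \left(-1 - -10\right) = 2 \left(-1 + 10\right) = 2 \cdot 9 = 18$)
$H{\left(6,2 \right)} B + 14 = \left(-9 - 12\right) 18 + 14 = \left(-21\right) 18 + 14 = -378 + 14 = -364$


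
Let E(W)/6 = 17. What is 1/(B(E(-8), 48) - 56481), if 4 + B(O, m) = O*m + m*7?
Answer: -1/51253 ≈ -1.9511e-5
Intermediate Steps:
E(W) = 102 (E(W) = 6*17 = 102)
B(O, m) = -4 + 7*m + O*m (B(O, m) = -4 + (O*m + m*7) = -4 + (O*m + 7*m) = -4 + (7*m + O*m) = -4 + 7*m + O*m)
1/(B(E(-8), 48) - 56481) = 1/((-4 + 7*48 + 102*48) - 56481) = 1/((-4 + 336 + 4896) - 56481) = 1/(5228 - 56481) = 1/(-51253) = -1/51253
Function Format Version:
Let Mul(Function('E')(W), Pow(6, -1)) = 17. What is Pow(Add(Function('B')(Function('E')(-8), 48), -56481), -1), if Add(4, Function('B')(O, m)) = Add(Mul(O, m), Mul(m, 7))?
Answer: Rational(-1, 51253) ≈ -1.9511e-5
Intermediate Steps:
Function('E')(W) = 102 (Function('E')(W) = Mul(6, 17) = 102)
Function('B')(O, m) = Add(-4, Mul(7, m), Mul(O, m)) (Function('B')(O, m) = Add(-4, Add(Mul(O, m), Mul(m, 7))) = Add(-4, Add(Mul(O, m), Mul(7, m))) = Add(-4, Add(Mul(7, m), Mul(O, m))) = Add(-4, Mul(7, m), Mul(O, m)))
Pow(Add(Function('B')(Function('E')(-8), 48), -56481), -1) = Pow(Add(Add(-4, Mul(7, 48), Mul(102, 48)), -56481), -1) = Pow(Add(Add(-4, 336, 4896), -56481), -1) = Pow(Add(5228, -56481), -1) = Pow(-51253, -1) = Rational(-1, 51253)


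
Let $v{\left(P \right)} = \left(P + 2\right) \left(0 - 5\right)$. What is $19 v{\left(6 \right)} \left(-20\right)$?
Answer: $15200$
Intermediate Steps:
$v{\left(P \right)} = -10 - 5 P$ ($v{\left(P \right)} = \left(2 + P\right) \left(-5\right) = -10 - 5 P$)
$19 v{\left(6 \right)} \left(-20\right) = 19 \left(-10 - 30\right) \left(-20\right) = 19 \left(-40\right) \left(-20\right) = \left(-760\right) \left(-20\right) = 15200$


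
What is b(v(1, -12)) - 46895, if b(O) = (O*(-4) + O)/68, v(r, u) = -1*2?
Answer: -1594427/34 ≈ -46895.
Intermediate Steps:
v(r, u) = -2
b(O) = -3*O/68 (b(O) = (-4*O + O)*(1/68) = -3*O*(1/68) = -3*O/68)
b(v(1, -12)) - 46895 = -3/68*(-2) - 46895 = 3/34 - 46895 = -1594427/34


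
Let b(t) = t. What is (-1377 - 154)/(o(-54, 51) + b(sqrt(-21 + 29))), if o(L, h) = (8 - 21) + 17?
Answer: -1531/2 + 1531*sqrt(2)/4 ≈ -224.21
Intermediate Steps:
o(L, h) = 4 (o(L, h) = -13 + 17 = 4)
(-1377 - 154)/(o(-54, 51) + b(sqrt(-21 + 29))) = (-1377 - 154)/(4 + sqrt(-21 + 29)) = -1531/(4 + sqrt(8)) = -1531/(4 + 2*sqrt(2))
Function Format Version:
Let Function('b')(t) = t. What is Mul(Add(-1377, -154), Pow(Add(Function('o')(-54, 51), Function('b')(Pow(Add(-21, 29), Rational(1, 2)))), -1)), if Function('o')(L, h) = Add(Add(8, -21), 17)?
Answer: Add(Rational(-1531, 2), Mul(Rational(1531, 4), Pow(2, Rational(1, 2)))) ≈ -224.21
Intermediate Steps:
Function('o')(L, h) = 4 (Function('o')(L, h) = Add(-13, 17) = 4)
Mul(Add(-1377, -154), Pow(Add(Function('o')(-54, 51), Function('b')(Pow(Add(-21, 29), Rational(1, 2)))), -1)) = Mul(Add(-1377, -154), Pow(Add(4, Pow(Add(-21, 29), Rational(1, 2))), -1)) = Mul(-1531, Pow(Add(4, Pow(8, Rational(1, 2))), -1)) = Mul(-1531, Pow(Add(4, Mul(2, Pow(2, Rational(1, 2)))), -1))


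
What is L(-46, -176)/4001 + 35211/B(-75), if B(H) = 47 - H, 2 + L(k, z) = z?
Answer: 140857495/488122 ≈ 288.57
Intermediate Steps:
L(k, z) = -2 + z
L(-46, -176)/4001 + 35211/B(-75) = (-2 - 176)/4001 + 35211/(47 - 1*(-75)) = -178*1/4001 + 35211/(47 + 75) = -178/4001 + 35211/122 = 140857495/488122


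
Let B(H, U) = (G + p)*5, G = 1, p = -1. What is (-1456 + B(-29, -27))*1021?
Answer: -1486576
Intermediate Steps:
B(H, U) = 0 (B(H, U) = (1 - 1)*5 = 0*5 = 0)
(-1456 + B(-29, -27))*1021 = (-1456 + 0)*1021 = -1456*1021 = -1486576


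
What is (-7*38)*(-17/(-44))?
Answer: -2261/22 ≈ -102.77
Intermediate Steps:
(-7*38)*(-17/(-44)) = -(-4522)*(-1)/44 = -266*17/44 = -2261/22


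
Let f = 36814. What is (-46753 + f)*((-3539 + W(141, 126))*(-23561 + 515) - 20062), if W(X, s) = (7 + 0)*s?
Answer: -608397597240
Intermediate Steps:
W(X, s) = 7*s
(-46753 + f)*((-3539 + W(141, 126))*(-23561 + 515) - 20062) = (-46753 + 36814)*((-3539 + 7*126)*(-23561 + 515) - 20062) = -9939*((-3539 + 882)*(-23046) - 20062) = -9939*(-2657*(-23046) - 20062) = -9939*(61233222 - 20062) = -9939*61213160 = -608397597240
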